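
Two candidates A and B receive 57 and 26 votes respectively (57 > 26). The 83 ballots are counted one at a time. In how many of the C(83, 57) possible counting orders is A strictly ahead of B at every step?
Strict-lead orderings = 901624422418785838008

Total orderings of the 83 votes with 57 for A: C(83, 57) = 2414026679379329824344. By the Bertrand ballot formula (Cycle Lemma / reflection principle), the number of orderings in which A is strictly ahead of B throughout is (p − q)/(p + q) · C(p + q, p) = (57 − 26)/(57 + 26) · 2414026679379329824344 = 901624422418785838008.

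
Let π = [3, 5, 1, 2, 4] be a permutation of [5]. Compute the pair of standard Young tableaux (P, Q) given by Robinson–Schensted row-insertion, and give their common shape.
P = [1, 2, 4] / [3, 5];  Q = [1, 2, 5] / [3, 4];  common shape = (3, 2)

Row-insert the values π_1, π_2, … into P one at a time, bumping the leftmost entry strictly greater than the inserted value down to the next row. The recording tableau Q records, in position (i, j), the step at which that cell was added to P.
  Insert 3 (step 1): P = [3];  Q = [1]
  Insert 5 (step 2): P = [3, 5];  Q = [1, 2]
  Insert 1 (step 3): P = [1, 5] / [3];  Q = [1, 2] / [3]
  Insert 2 (step 4): P = [1, 2] / [3, 5];  Q = [1, 2] / [3, 4]
  Insert 4 (step 5): P = [1, 2, 4] / [3, 5];  Q = [1, 2, 5] / [3, 4]
Final shape: (3, 2).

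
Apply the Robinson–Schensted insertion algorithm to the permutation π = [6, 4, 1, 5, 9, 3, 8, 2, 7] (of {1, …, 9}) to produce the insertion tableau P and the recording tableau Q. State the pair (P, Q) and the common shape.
P = [1, 2, 7] / [3, 5, 8] / [4, 9] / [6];  Q = [1, 4, 5] / [2, 6, 7] / [3, 9] / [8];  common shape = (3, 3, 2, 1)

Row-insert the values π_1, π_2, … into P one at a time, bumping the leftmost entry strictly greater than the inserted value down to the next row. The recording tableau Q records, in position (i, j), the step at which that cell was added to P.
  Insert 6 (step 1): P = [6];  Q = [1]
  Insert 4 (step 2): P = [4] / [6];  Q = [1] / [2]
  Insert 1 (step 3): P = [1] / [4] / [6];  Q = [1] / [2] / [3]
  Insert 5 (step 4): P = [1, 5] / [4] / [6];  Q = [1, 4] / [2] / [3]
  Insert 9 (step 5): P = [1, 5, 9] / [4] / [6];  Q = [1, 4, 5] / [2] / [3]
  Insert 3 (step 6): P = [1, 3, 9] / [4, 5] / [6];  Q = [1, 4, 5] / [2, 6] / [3]
  Insert 8 (step 7): P = [1, 3, 8] / [4, 5, 9] / [6];  Q = [1, 4, 5] / [2, 6, 7] / [3]
  Insert 2 (step 8): P = [1, 2, 8] / [3, 5, 9] / [4] / [6];  Q = [1, 4, 5] / [2, 6, 7] / [3] / [8]
  Insert 7 (step 9): P = [1, 2, 7] / [3, 5, 8] / [4, 9] / [6];  Q = [1, 4, 5] / [2, 6, 7] / [3, 9] / [8]
Final shape: (3, 3, 2, 1).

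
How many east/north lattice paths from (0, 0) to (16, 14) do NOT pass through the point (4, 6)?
Number of paths = 118968975

Total paths from (0, 0) to (16, 14): C(30, 16) = 145422675. Paths through (4, 6): (paths (0, 0) → (4, 6)) × (paths (4, 6) → (16, 14)) = C(10, 4) · C(20, 12) = 210 · 125970 = 26453700. Avoidance count = 145422675 − 26453700 = 118968975.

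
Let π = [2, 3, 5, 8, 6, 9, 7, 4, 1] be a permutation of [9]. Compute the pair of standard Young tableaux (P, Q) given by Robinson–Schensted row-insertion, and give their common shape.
P = [1, 3, 4, 6, 7] / [2, 9] / [5] / [8];  Q = [1, 2, 3, 4, 6] / [5, 7] / [8] / [9];  common shape = (5, 2, 1, 1)

Row-insert the values π_1, π_2, … into P one at a time, bumping the leftmost entry strictly greater than the inserted value down to the next row. The recording tableau Q records, in position (i, j), the step at which that cell was added to P.
  Insert 2 (step 1): P = [2];  Q = [1]
  Insert 3 (step 2): P = [2, 3];  Q = [1, 2]
  Insert 5 (step 3): P = [2, 3, 5];  Q = [1, 2, 3]
  Insert 8 (step 4): P = [2, 3, 5, 8];  Q = [1, 2, 3, 4]
  Insert 6 (step 5): P = [2, 3, 5, 6] / [8];  Q = [1, 2, 3, 4] / [5]
  Insert 9 (step 6): P = [2, 3, 5, 6, 9] / [8];  Q = [1, 2, 3, 4, 6] / [5]
  Insert 7 (step 7): P = [2, 3, 5, 6, 7] / [8, 9];  Q = [1, 2, 3, 4, 6] / [5, 7]
  Insert 4 (step 8): P = [2, 3, 4, 6, 7] / [5, 9] / [8];  Q = [1, 2, 3, 4, 6] / [5, 7] / [8]
  Insert 1 (step 9): P = [1, 3, 4, 6, 7] / [2, 9] / [5] / [8];  Q = [1, 2, 3, 4, 6] / [5, 7] / [8] / [9]
Final shape: (5, 2, 1, 1).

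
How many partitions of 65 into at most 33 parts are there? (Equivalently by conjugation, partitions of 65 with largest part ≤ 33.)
p(65, parts ≤ 33) = 1977087

Use the recurrence p(n, m) = p(n, m−1) + p(n−m, m): either the largest part is < m (count p(n, m−1)) or the largest part is exactly m (remove one copy of m, count p(n−m, m)). With p(0, ·) = 1 this gives p(65, parts ≤ 33) = 1977087. (By conjugating Young diagrams, this also counts partitions of 65 into at most 33 parts.)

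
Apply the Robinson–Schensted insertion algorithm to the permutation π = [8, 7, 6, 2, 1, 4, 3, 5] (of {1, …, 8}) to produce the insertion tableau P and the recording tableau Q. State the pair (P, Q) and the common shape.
P = [1, 3, 5] / [2, 4] / [6] / [7] / [8];  Q = [1, 6, 8] / [2, 7] / [3] / [4] / [5];  common shape = (3, 2, 1, 1, 1)

Row-insert the values π_1, π_2, … into P one at a time, bumping the leftmost entry strictly greater than the inserted value down to the next row. The recording tableau Q records, in position (i, j), the step at which that cell was added to P.
  Insert 8 (step 1): P = [8];  Q = [1]
  Insert 7 (step 2): P = [7] / [8];  Q = [1] / [2]
  Insert 6 (step 3): P = [6] / [7] / [8];  Q = [1] / [2] / [3]
  Insert 2 (step 4): P = [2] / [6] / [7] / [8];  Q = [1] / [2] / [3] / [4]
  Insert 1 (step 5): P = [1] / [2] / [6] / [7] / [8];  Q = [1] / [2] / [3] / [4] / [5]
  Insert 4 (step 6): P = [1, 4] / [2] / [6] / [7] / [8];  Q = [1, 6] / [2] / [3] / [4] / [5]
  Insert 3 (step 7): P = [1, 3] / [2, 4] / [6] / [7] / [8];  Q = [1, 6] / [2, 7] / [3] / [4] / [5]
  Insert 5 (step 8): P = [1, 3, 5] / [2, 4] / [6] / [7] / [8];  Q = [1, 6, 8] / [2, 7] / [3] / [4] / [5]
Final shape: (3, 2, 1, 1, 1).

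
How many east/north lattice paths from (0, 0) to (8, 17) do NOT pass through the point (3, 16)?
Number of paths = 1075761

Total paths from (0, 0) to (8, 17): C(25, 8) = 1081575. Paths through (3, 16): (paths (0, 0) → (3, 16)) × (paths (3, 16) → (8, 17)) = C(19, 3) · C(6, 5) = 969 · 6 = 5814. Avoidance count = 1081575 − 5814 = 1075761.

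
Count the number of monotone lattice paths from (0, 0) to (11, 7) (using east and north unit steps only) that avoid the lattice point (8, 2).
Number of paths = 29304

Total paths from (0, 0) to (11, 7): C(18, 11) = 31824. Paths through (8, 2): (paths (0, 0) → (8, 2)) × (paths (8, 2) → (11, 7)) = C(10, 8) · C(8, 3) = 45 · 56 = 2520. Avoidance count = 31824 − 2520 = 29304.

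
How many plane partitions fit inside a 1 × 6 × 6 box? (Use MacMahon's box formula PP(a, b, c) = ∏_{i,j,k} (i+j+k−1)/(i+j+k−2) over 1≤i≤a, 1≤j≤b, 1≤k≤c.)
PP(1, 6, 6) = 924

Evaluate the triple product over i = 1..1, j = 1..6, k = 1..6. The factors are (2/1) · (3/2) · (4/3) · (5/4) · (6/5) · (7/6) · (3/2) · (4/3) · … (36 factors total). The numerators and denominators telescope so the product is an integer; carrying out the multiplication exactly gives PP(1, 6, 6) = 924.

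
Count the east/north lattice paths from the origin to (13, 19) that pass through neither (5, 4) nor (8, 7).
Number of paths = 261368016

Inclusion–exclusion. Total paths: C(32, 13) = 347373600. Through P₁: C(9, 5)·C(23, 8) = 61779564. Through P₂: C(15, 8)·C(17, 5) = 39819780. Since P₁ is strictly southwest of P₂, a monotone path through both must visit P₁ then P₂; paths through both = C(9, 5)·C(6, 3)·C(17, 5) = 15593760. Avoid both = 347373600 − 61779564 − 39819780 + 15593760 = 261368016.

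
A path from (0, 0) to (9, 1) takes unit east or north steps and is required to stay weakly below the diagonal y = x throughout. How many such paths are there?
Number of paths = 9

By the reflection principle (André's argument), the number of monotone paths to (9, 1) with n ≤ m that never go above y = x is C(10, 9) − C(10, 10) = 10 − 1 = 9.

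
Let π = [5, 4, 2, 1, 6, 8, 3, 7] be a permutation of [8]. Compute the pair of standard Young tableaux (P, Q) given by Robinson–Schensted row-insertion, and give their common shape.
P = [1, 3, 7] / [2, 6, 8] / [4] / [5];  Q = [1, 5, 6] / [2, 7, 8] / [3] / [4];  common shape = (3, 3, 1, 1)

Row-insert the values π_1, π_2, … into P one at a time, bumping the leftmost entry strictly greater than the inserted value down to the next row. The recording tableau Q records, in position (i, j), the step at which that cell was added to P.
  Insert 5 (step 1): P = [5];  Q = [1]
  Insert 4 (step 2): P = [4] / [5];  Q = [1] / [2]
  Insert 2 (step 3): P = [2] / [4] / [5];  Q = [1] / [2] / [3]
  Insert 1 (step 4): P = [1] / [2] / [4] / [5];  Q = [1] / [2] / [3] / [4]
  Insert 6 (step 5): P = [1, 6] / [2] / [4] / [5];  Q = [1, 5] / [2] / [3] / [4]
  Insert 8 (step 6): P = [1, 6, 8] / [2] / [4] / [5];  Q = [1, 5, 6] / [2] / [3] / [4]
  Insert 3 (step 7): P = [1, 3, 8] / [2, 6] / [4] / [5];  Q = [1, 5, 6] / [2, 7] / [3] / [4]
  Insert 7 (step 8): P = [1, 3, 7] / [2, 6, 8] / [4] / [5];  Q = [1, 5, 6] / [2, 7, 8] / [3] / [4]
Final shape: (3, 3, 1, 1).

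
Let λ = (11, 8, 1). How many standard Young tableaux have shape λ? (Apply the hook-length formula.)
# SYT of shape (11, 8, 1) = 413440

Hook-length formula: f^λ = n! / Π hook(c), product over all cells c of the Young diagram. For λ = (11, 8, 1), n = 20 boxes. Hook lengths by row (left-to-right, top-to-bottom): [13, 11, 10, 9, 8, 7, 6, 5, 3, 2, 1]; [9, 7, 6, 5, 4, 3, 2, 1]; [1]. Product of hooks = 5884534656000. So f^λ = 20! / 5884534656000 = 2432902008176640000 / 5884534656000 = 413440.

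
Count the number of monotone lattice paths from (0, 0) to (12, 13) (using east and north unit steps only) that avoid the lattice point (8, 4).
Number of paths = 4846375

Total paths from (0, 0) to (12, 13): C(25, 12) = 5200300. Paths through (8, 4): (paths (0, 0) → (8, 4)) × (paths (8, 4) → (12, 13)) = C(12, 8) · C(13, 4) = 495 · 715 = 353925. Avoidance count = 5200300 − 353925 = 4846375.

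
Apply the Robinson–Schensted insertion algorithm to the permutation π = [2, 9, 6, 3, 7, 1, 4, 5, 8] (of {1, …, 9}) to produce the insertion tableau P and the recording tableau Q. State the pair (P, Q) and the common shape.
P = [1, 3, 4, 5, 8] / [2, 7] / [6] / [9];  Q = [1, 2, 5, 8, 9] / [3, 7] / [4] / [6];  common shape = (5, 2, 1, 1)

Row-insert the values π_1, π_2, … into P one at a time, bumping the leftmost entry strictly greater than the inserted value down to the next row. The recording tableau Q records, in position (i, j), the step at which that cell was added to P.
  Insert 2 (step 1): P = [2];  Q = [1]
  Insert 9 (step 2): P = [2, 9];  Q = [1, 2]
  Insert 6 (step 3): P = [2, 6] / [9];  Q = [1, 2] / [3]
  Insert 3 (step 4): P = [2, 3] / [6] / [9];  Q = [1, 2] / [3] / [4]
  Insert 7 (step 5): P = [2, 3, 7] / [6] / [9];  Q = [1, 2, 5] / [3] / [4]
  Insert 1 (step 6): P = [1, 3, 7] / [2] / [6] / [9];  Q = [1, 2, 5] / [3] / [4] / [6]
  Insert 4 (step 7): P = [1, 3, 4] / [2, 7] / [6] / [9];  Q = [1, 2, 5] / [3, 7] / [4] / [6]
  Insert 5 (step 8): P = [1, 3, 4, 5] / [2, 7] / [6] / [9];  Q = [1, 2, 5, 8] / [3, 7] / [4] / [6]
  Insert 8 (step 9): P = [1, 3, 4, 5, 8] / [2, 7] / [6] / [9];  Q = [1, 2, 5, 8, 9] / [3, 7] / [4] / [6]
Final shape: (5, 2, 1, 1).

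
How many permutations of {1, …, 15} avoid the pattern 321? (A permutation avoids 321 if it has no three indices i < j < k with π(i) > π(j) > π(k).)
C_15 = 9694845

These 321-avoiding permutations are counted by the Catalan number C_n = (1/(n + 1)) · C(2n, n). For n = 15: C_15 = (1/16) · C(30, 15) = 155117520/16 = 9694845.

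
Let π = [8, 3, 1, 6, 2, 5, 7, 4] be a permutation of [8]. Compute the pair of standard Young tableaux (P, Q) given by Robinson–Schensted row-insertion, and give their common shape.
P = [1, 2, 4, 7] / [3, 5] / [6] / [8];  Q = [1, 4, 6, 7] / [2, 5] / [3] / [8];  common shape = (4, 2, 1, 1)

Row-insert the values π_1, π_2, … into P one at a time, bumping the leftmost entry strictly greater than the inserted value down to the next row. The recording tableau Q records, in position (i, j), the step at which that cell was added to P.
  Insert 8 (step 1): P = [8];  Q = [1]
  Insert 3 (step 2): P = [3] / [8];  Q = [1] / [2]
  Insert 1 (step 3): P = [1] / [3] / [8];  Q = [1] / [2] / [3]
  Insert 6 (step 4): P = [1, 6] / [3] / [8];  Q = [1, 4] / [2] / [3]
  Insert 2 (step 5): P = [1, 2] / [3, 6] / [8];  Q = [1, 4] / [2, 5] / [3]
  Insert 5 (step 6): P = [1, 2, 5] / [3, 6] / [8];  Q = [1, 4, 6] / [2, 5] / [3]
  Insert 7 (step 7): P = [1, 2, 5, 7] / [3, 6] / [8];  Q = [1, 4, 6, 7] / [2, 5] / [3]
  Insert 4 (step 8): P = [1, 2, 4, 7] / [3, 5] / [6] / [8];  Q = [1, 4, 6, 7] / [2, 5] / [3] / [8]
Final shape: (4, 2, 1, 1).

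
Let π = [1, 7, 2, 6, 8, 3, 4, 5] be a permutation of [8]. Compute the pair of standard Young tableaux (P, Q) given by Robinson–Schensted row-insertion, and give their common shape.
P = [1, 2, 3, 4, 5] / [6, 8] / [7];  Q = [1, 2, 4, 5, 8] / [3, 7] / [6];  common shape = (5, 2, 1)

Row-insert the values π_1, π_2, … into P one at a time, bumping the leftmost entry strictly greater than the inserted value down to the next row. The recording tableau Q records, in position (i, j), the step at which that cell was added to P.
  Insert 1 (step 1): P = [1];  Q = [1]
  Insert 7 (step 2): P = [1, 7];  Q = [1, 2]
  Insert 2 (step 3): P = [1, 2] / [7];  Q = [1, 2] / [3]
  Insert 6 (step 4): P = [1, 2, 6] / [7];  Q = [1, 2, 4] / [3]
  Insert 8 (step 5): P = [1, 2, 6, 8] / [7];  Q = [1, 2, 4, 5] / [3]
  Insert 3 (step 6): P = [1, 2, 3, 8] / [6] / [7];  Q = [1, 2, 4, 5] / [3] / [6]
  Insert 4 (step 7): P = [1, 2, 3, 4] / [6, 8] / [7];  Q = [1, 2, 4, 5] / [3, 7] / [6]
  Insert 5 (step 8): P = [1, 2, 3, 4, 5] / [6, 8] / [7];  Q = [1, 2, 4, 5, 8] / [3, 7] / [6]
Final shape: (5, 2, 1).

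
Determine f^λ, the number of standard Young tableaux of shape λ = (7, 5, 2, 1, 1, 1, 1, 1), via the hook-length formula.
# SYT of shape (7, 5, 2, 1, 1, 1, 1, 1) = 16325712

Hook-length formula: f^λ = n! / Π hook(c), product over all cells c of the Young diagram. For λ = (7, 5, 2, 1, 1, 1, 1, 1), n = 19 boxes. Hook lengths by row (left-to-right, top-to-bottom): [14, 8, 6, 5, 4, 2, 1]; [11, 5, 3, 2, 1]; [7, 1]; [5]; [4]; [3]; [2]; [1]. Product of hooks = 7451136000. So f^λ = 19! / 7451136000 = 121645100408832000 / 7451136000 = 16325712.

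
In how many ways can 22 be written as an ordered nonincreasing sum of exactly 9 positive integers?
p(22, 9 parts) = 94

Partitions of n into exactly k parts are in bijection with partitions of n − k into at most k parts (subtract 1 from each part). So p(22, exactly 9) = p(13, parts ≤ 9). Computing via the recurrence p(m, j) = p(m, j−1) + p(m−j, j) gives 94.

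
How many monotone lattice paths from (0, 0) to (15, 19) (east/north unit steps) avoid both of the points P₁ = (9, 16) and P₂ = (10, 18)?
Number of paths = 1642392510

Inclusion–exclusion. Total paths: C(34, 15) = 1855967520. Through P₁: C(25, 9)·C(9, 6) = 171609900. Through P₂: C(28, 10)·C(6, 5) = 78738660. Since P₁ is strictly southwest of P₂, a monotone path through both must visit P₁ then P₂; paths through both = C(25, 9)·C(3, 1)·C(6, 5) = 36773550. Avoid both = 1855967520 − 171609900 − 78738660 + 36773550 = 1642392510.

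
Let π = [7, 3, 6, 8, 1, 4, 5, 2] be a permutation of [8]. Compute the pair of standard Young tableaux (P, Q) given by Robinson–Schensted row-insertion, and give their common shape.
P = [1, 2, 5] / [3, 4, 8] / [6] / [7];  Q = [1, 3, 4] / [2, 6, 7] / [5] / [8];  common shape = (3, 3, 1, 1)

Row-insert the values π_1, π_2, … into P one at a time, bumping the leftmost entry strictly greater than the inserted value down to the next row. The recording tableau Q records, in position (i, j), the step at which that cell was added to P.
  Insert 7 (step 1): P = [7];  Q = [1]
  Insert 3 (step 2): P = [3] / [7];  Q = [1] / [2]
  Insert 6 (step 3): P = [3, 6] / [7];  Q = [1, 3] / [2]
  Insert 8 (step 4): P = [3, 6, 8] / [7];  Q = [1, 3, 4] / [2]
  Insert 1 (step 5): P = [1, 6, 8] / [3] / [7];  Q = [1, 3, 4] / [2] / [5]
  Insert 4 (step 6): P = [1, 4, 8] / [3, 6] / [7];  Q = [1, 3, 4] / [2, 6] / [5]
  Insert 5 (step 7): P = [1, 4, 5] / [3, 6, 8] / [7];  Q = [1, 3, 4] / [2, 6, 7] / [5]
  Insert 2 (step 8): P = [1, 2, 5] / [3, 4, 8] / [6] / [7];  Q = [1, 3, 4] / [2, 6, 7] / [5] / [8]
Final shape: (3, 3, 1, 1).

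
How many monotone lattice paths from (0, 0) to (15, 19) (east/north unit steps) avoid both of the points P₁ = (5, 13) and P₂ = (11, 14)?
Number of paths = 1233279552

Inclusion–exclusion. Total paths: C(34, 15) = 1855967520. Through P₁: C(18, 5)·C(16, 10) = 68612544. Through P₂: C(25, 11)·C(9, 4) = 561632400. Since P₁ is strictly southwest of P₂, a monotone path through both must visit P₁ then P₂; paths through both = C(18, 5)·C(7, 6)·C(9, 4) = 7556976. Avoid both = 1855967520 − 68612544 − 561632400 + 7556976 = 1233279552.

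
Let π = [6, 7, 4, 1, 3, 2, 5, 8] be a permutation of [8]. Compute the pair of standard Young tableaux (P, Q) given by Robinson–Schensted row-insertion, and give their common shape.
P = [1, 2, 5, 8] / [3, 7] / [4] / [6];  Q = [1, 2, 7, 8] / [3, 5] / [4] / [6];  common shape = (4, 2, 1, 1)

Row-insert the values π_1, π_2, … into P one at a time, bumping the leftmost entry strictly greater than the inserted value down to the next row. The recording tableau Q records, in position (i, j), the step at which that cell was added to P.
  Insert 6 (step 1): P = [6];  Q = [1]
  Insert 7 (step 2): P = [6, 7];  Q = [1, 2]
  Insert 4 (step 3): P = [4, 7] / [6];  Q = [1, 2] / [3]
  Insert 1 (step 4): P = [1, 7] / [4] / [6];  Q = [1, 2] / [3] / [4]
  Insert 3 (step 5): P = [1, 3] / [4, 7] / [6];  Q = [1, 2] / [3, 5] / [4]
  Insert 2 (step 6): P = [1, 2] / [3, 7] / [4] / [6];  Q = [1, 2] / [3, 5] / [4] / [6]
  Insert 5 (step 7): P = [1, 2, 5] / [3, 7] / [4] / [6];  Q = [1, 2, 7] / [3, 5] / [4] / [6]
  Insert 8 (step 8): P = [1, 2, 5, 8] / [3, 7] / [4] / [6];  Q = [1, 2, 7, 8] / [3, 5] / [4] / [6]
Final shape: (4, 2, 1, 1).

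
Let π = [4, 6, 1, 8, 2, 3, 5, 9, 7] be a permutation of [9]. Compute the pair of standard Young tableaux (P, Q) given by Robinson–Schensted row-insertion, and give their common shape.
P = [1, 2, 3, 5, 7] / [4, 6, 8, 9];  Q = [1, 2, 4, 7, 8] / [3, 5, 6, 9];  common shape = (5, 4)

Row-insert the values π_1, π_2, … into P one at a time, bumping the leftmost entry strictly greater than the inserted value down to the next row. The recording tableau Q records, in position (i, j), the step at which that cell was added to P.
  Insert 4 (step 1): P = [4];  Q = [1]
  Insert 6 (step 2): P = [4, 6];  Q = [1, 2]
  Insert 1 (step 3): P = [1, 6] / [4];  Q = [1, 2] / [3]
  Insert 8 (step 4): P = [1, 6, 8] / [4];  Q = [1, 2, 4] / [3]
  Insert 2 (step 5): P = [1, 2, 8] / [4, 6];  Q = [1, 2, 4] / [3, 5]
  Insert 3 (step 6): P = [1, 2, 3] / [4, 6, 8];  Q = [1, 2, 4] / [3, 5, 6]
  Insert 5 (step 7): P = [1, 2, 3, 5] / [4, 6, 8];  Q = [1, 2, 4, 7] / [3, 5, 6]
  Insert 9 (step 8): P = [1, 2, 3, 5, 9] / [4, 6, 8];  Q = [1, 2, 4, 7, 8] / [3, 5, 6]
  Insert 7 (step 9): P = [1, 2, 3, 5, 7] / [4, 6, 8, 9];  Q = [1, 2, 4, 7, 8] / [3, 5, 6, 9]
Final shape: (5, 4).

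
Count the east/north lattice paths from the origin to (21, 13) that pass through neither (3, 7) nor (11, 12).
Number of paths = 898658222

Inclusion–exclusion. Total paths: C(34, 21) = 927983760. Through P₁: C(10, 3)·C(24, 18) = 16151520. Through P₂: C(23, 11)·C(11, 10) = 14872858. Since P₁ is strictly southwest of P₂, a monotone path through both must visit P₁ then P₂; paths through both = C(10, 3)·C(13, 8)·C(11, 10) = 1698840. Avoid both = 927983760 − 16151520 − 14872858 + 1698840 = 898658222.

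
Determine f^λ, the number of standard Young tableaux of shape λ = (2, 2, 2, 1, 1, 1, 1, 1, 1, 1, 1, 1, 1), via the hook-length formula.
# SYT of shape (2, 2, 2, 1, 1, 1, 1, 1, 1, 1, 1, 1, 1) = 440

Hook-length formula: f^λ = n! / Π hook(c), product over all cells c of the Young diagram. For λ = (2, 2, 2, 1, 1, 1, 1, 1, 1, 1, 1, 1, 1), n = 16 boxes. Hook lengths by row (left-to-right, top-to-bottom): [14, 3]; [13, 2]; [12, 1]; [10]; [9]; [8]; [7]; [6]; [5]; [4]; [3]; [2]; [1]. Product of hooks = 47551795200. So f^λ = 16! / 47551795200 = 20922789888000 / 47551795200 = 440.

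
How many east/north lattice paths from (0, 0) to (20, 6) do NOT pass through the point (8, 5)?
Number of paths = 213499

Total paths from (0, 0) to (20, 6): C(26, 20) = 230230. Paths through (8, 5): (paths (0, 0) → (8, 5)) × (paths (8, 5) → (20, 6)) = C(13, 8) · C(13, 12) = 1287 · 13 = 16731. Avoidance count = 230230 − 16731 = 213499.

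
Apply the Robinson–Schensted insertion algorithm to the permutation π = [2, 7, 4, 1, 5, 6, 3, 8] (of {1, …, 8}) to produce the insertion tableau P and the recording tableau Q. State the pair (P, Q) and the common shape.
P = [1, 3, 5, 6, 8] / [2, 4] / [7];  Q = [1, 2, 5, 6, 8] / [3, 7] / [4];  common shape = (5, 2, 1)

Row-insert the values π_1, π_2, … into P one at a time, bumping the leftmost entry strictly greater than the inserted value down to the next row. The recording tableau Q records, in position (i, j), the step at which that cell was added to P.
  Insert 2 (step 1): P = [2];  Q = [1]
  Insert 7 (step 2): P = [2, 7];  Q = [1, 2]
  Insert 4 (step 3): P = [2, 4] / [7];  Q = [1, 2] / [3]
  Insert 1 (step 4): P = [1, 4] / [2] / [7];  Q = [1, 2] / [3] / [4]
  Insert 5 (step 5): P = [1, 4, 5] / [2] / [7];  Q = [1, 2, 5] / [3] / [4]
  Insert 6 (step 6): P = [1, 4, 5, 6] / [2] / [7];  Q = [1, 2, 5, 6] / [3] / [4]
  Insert 3 (step 7): P = [1, 3, 5, 6] / [2, 4] / [7];  Q = [1, 2, 5, 6] / [3, 7] / [4]
  Insert 8 (step 8): P = [1, 3, 5, 6, 8] / [2, 4] / [7];  Q = [1, 2, 5, 6, 8] / [3, 7] / [4]
Final shape: (5, 2, 1).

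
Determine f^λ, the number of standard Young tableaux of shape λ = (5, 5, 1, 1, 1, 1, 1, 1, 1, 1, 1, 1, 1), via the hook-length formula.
# SYT of shape (5, 5, 1, 1, 1, 1, 1, 1, 1, 1, 1, 1, 1) = 1633905

Hook-length formula: f^λ = n! / Π hook(c), product over all cells c of the Young diagram. For λ = (5, 5, 1, 1, 1, 1, 1, 1, 1, 1, 1, 1, 1), n = 21 boxes. Hook lengths by row (left-to-right, top-to-bottom): [17, 5, 4, 3, 2]; [16, 4, 3, 2, 1]; [11]; [10]; [9]; [8]; [7]; [6]; [5]; [4]; [3]; [2]; [1]. Product of hooks = 31269224448000. So f^λ = 21! / 31269224448000 = 51090942171709440000 / 31269224448000 = 1633905.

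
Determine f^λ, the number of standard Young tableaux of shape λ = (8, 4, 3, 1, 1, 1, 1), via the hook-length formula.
# SYT of shape (8, 4, 3, 1, 1, 1, 1) = 23094500

Hook-length formula: f^λ = n! / Π hook(c), product over all cells c of the Young diagram. For λ = (8, 4, 3, 1, 1, 1, 1), n = 19 boxes. Hook lengths by row (left-to-right, top-to-bottom): [14, 9, 8, 6, 4, 3, 2, 1]; [9, 4, 3, 1]; [7, 2, 1]; [4]; [3]; [2]; [1]. Product of hooks = 5267275776. So f^λ = 19! / 5267275776 = 121645100408832000 / 5267275776 = 23094500.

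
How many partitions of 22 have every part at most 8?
p(22, parts ≤ 8) = 638

Use the recurrence p(n, m) = p(n, m−1) + p(n−m, m): either the largest part is < m (count p(n, m−1)) or the largest part is exactly m (remove one copy of m, count p(n−m, m)). With p(0, ·) = 1 this gives p(22, parts ≤ 8) = 638. (By conjugating Young diagrams, this also counts partitions of 22 into at most 8 parts.)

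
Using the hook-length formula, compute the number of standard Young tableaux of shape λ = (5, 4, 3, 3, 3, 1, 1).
# SYT of shape (5, 4, 3, 3, 3, 1, 1) = 80620800

Hook-length formula: f^λ = n! / Π hook(c), product over all cells c of the Young diagram. For λ = (5, 4, 3, 3, 3, 1, 1), n = 20 boxes. Hook lengths by row (left-to-right, top-to-bottom): [11, 8, 7, 3, 1]; [9, 6, 5, 1]; [7, 4, 3]; [6, 3, 2]; [5, 2, 1]; [2]; [1]. Product of hooks = 30177100800. So f^λ = 20! / 30177100800 = 2432902008176640000 / 30177100800 = 80620800.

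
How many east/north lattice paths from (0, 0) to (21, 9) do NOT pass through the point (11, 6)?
Number of paths = 10767614

Total paths from (0, 0) to (21, 9): C(30, 21) = 14307150. Paths through (11, 6): (paths (0, 0) → (11, 6)) × (paths (11, 6) → (21, 9)) = C(17, 11) · C(13, 10) = 12376 · 286 = 3539536. Avoidance count = 14307150 − 3539536 = 10767614.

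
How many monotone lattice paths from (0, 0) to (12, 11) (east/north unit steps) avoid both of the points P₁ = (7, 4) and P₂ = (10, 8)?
Number of paths = 768638

Inclusion–exclusion. Total paths: C(23, 12) = 1352078. Through P₁: C(11, 7)·C(12, 5) = 261360. Through P₂: C(18, 10)·C(5, 2) = 437580. Since P₁ is strictly southwest of P₂, a monotone path through both must visit P₁ then P₂; paths through both = C(11, 7)·C(7, 3)·C(5, 2) = 115500. Avoid both = 1352078 − 261360 − 437580 + 115500 = 768638.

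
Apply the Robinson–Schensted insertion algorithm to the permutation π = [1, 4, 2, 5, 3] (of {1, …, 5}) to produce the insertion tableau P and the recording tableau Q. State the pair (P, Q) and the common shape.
P = [1, 2, 3] / [4, 5];  Q = [1, 2, 4] / [3, 5];  common shape = (3, 2)

Row-insert the values π_1, π_2, … into P one at a time, bumping the leftmost entry strictly greater than the inserted value down to the next row. The recording tableau Q records, in position (i, j), the step at which that cell was added to P.
  Insert 1 (step 1): P = [1];  Q = [1]
  Insert 4 (step 2): P = [1, 4];  Q = [1, 2]
  Insert 2 (step 3): P = [1, 2] / [4];  Q = [1, 2] / [3]
  Insert 5 (step 4): P = [1, 2, 5] / [4];  Q = [1, 2, 4] / [3]
  Insert 3 (step 5): P = [1, 2, 3] / [4, 5];  Q = [1, 2, 4] / [3, 5]
Final shape: (3, 2).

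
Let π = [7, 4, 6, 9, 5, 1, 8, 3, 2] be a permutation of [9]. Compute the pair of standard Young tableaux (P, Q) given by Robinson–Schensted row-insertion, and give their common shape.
P = [1, 2, 8] / [3, 5] / [4, 9] / [6] / [7];  Q = [1, 3, 4] / [2, 7] / [5, 8] / [6] / [9];  common shape = (3, 2, 2, 1, 1)

Row-insert the values π_1, π_2, … into P one at a time, bumping the leftmost entry strictly greater than the inserted value down to the next row. The recording tableau Q records, in position (i, j), the step at which that cell was added to P.
  Insert 7 (step 1): P = [7];  Q = [1]
  Insert 4 (step 2): P = [4] / [7];  Q = [1] / [2]
  Insert 6 (step 3): P = [4, 6] / [7];  Q = [1, 3] / [2]
  Insert 9 (step 4): P = [4, 6, 9] / [7];  Q = [1, 3, 4] / [2]
  Insert 5 (step 5): P = [4, 5, 9] / [6] / [7];  Q = [1, 3, 4] / [2] / [5]
  Insert 1 (step 6): P = [1, 5, 9] / [4] / [6] / [7];  Q = [1, 3, 4] / [2] / [5] / [6]
  Insert 8 (step 7): P = [1, 5, 8] / [4, 9] / [6] / [7];  Q = [1, 3, 4] / [2, 7] / [5] / [6]
  Insert 3 (step 8): P = [1, 3, 8] / [4, 5] / [6, 9] / [7];  Q = [1, 3, 4] / [2, 7] / [5, 8] / [6]
  Insert 2 (step 9): P = [1, 2, 8] / [3, 5] / [4, 9] / [6] / [7];  Q = [1, 3, 4] / [2, 7] / [5, 8] / [6] / [9]
Final shape: (3, 2, 2, 1, 1).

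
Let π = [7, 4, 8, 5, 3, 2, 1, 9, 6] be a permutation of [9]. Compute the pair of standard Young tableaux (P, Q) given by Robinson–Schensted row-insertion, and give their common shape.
P = [1, 5, 6] / [2, 8, 9] / [3] / [4] / [7];  Q = [1, 3, 8] / [2, 4, 9] / [5] / [6] / [7];  common shape = (3, 3, 1, 1, 1)

Row-insert the values π_1, π_2, … into P one at a time, bumping the leftmost entry strictly greater than the inserted value down to the next row. The recording tableau Q records, in position (i, j), the step at which that cell was added to P.
  Insert 7 (step 1): P = [7];  Q = [1]
  Insert 4 (step 2): P = [4] / [7];  Q = [1] / [2]
  Insert 8 (step 3): P = [4, 8] / [7];  Q = [1, 3] / [2]
  Insert 5 (step 4): P = [4, 5] / [7, 8];  Q = [1, 3] / [2, 4]
  Insert 3 (step 5): P = [3, 5] / [4, 8] / [7];  Q = [1, 3] / [2, 4] / [5]
  Insert 2 (step 6): P = [2, 5] / [3, 8] / [4] / [7];  Q = [1, 3] / [2, 4] / [5] / [6]
  Insert 1 (step 7): P = [1, 5] / [2, 8] / [3] / [4] / [7];  Q = [1, 3] / [2, 4] / [5] / [6] / [7]
  Insert 9 (step 8): P = [1, 5, 9] / [2, 8] / [3] / [4] / [7];  Q = [1, 3, 8] / [2, 4] / [5] / [6] / [7]
  Insert 6 (step 9): P = [1, 5, 6] / [2, 8, 9] / [3] / [4] / [7];  Q = [1, 3, 8] / [2, 4, 9] / [5] / [6] / [7]
Final shape: (3, 3, 1, 1, 1).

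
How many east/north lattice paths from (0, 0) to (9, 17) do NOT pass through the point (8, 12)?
Number of paths = 2368730

Total paths from (0, 0) to (9, 17): C(26, 9) = 3124550. Paths through (8, 12): (paths (0, 0) → (8, 12)) × (paths (8, 12) → (9, 17)) = C(20, 8) · C(6, 1) = 125970 · 6 = 755820. Avoidance count = 3124550 − 755820 = 2368730.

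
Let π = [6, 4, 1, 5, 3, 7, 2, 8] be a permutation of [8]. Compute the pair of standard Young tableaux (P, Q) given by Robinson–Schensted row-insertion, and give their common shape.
P = [1, 2, 7, 8] / [3, 5] / [4] / [6];  Q = [1, 4, 6, 8] / [2, 5] / [3] / [7];  common shape = (4, 2, 1, 1)

Row-insert the values π_1, π_2, … into P one at a time, bumping the leftmost entry strictly greater than the inserted value down to the next row. The recording tableau Q records, in position (i, j), the step at which that cell was added to P.
  Insert 6 (step 1): P = [6];  Q = [1]
  Insert 4 (step 2): P = [4] / [6];  Q = [1] / [2]
  Insert 1 (step 3): P = [1] / [4] / [6];  Q = [1] / [2] / [3]
  Insert 5 (step 4): P = [1, 5] / [4] / [6];  Q = [1, 4] / [2] / [3]
  Insert 3 (step 5): P = [1, 3] / [4, 5] / [6];  Q = [1, 4] / [2, 5] / [3]
  Insert 7 (step 6): P = [1, 3, 7] / [4, 5] / [6];  Q = [1, 4, 6] / [2, 5] / [3]
  Insert 2 (step 7): P = [1, 2, 7] / [3, 5] / [4] / [6];  Q = [1, 4, 6] / [2, 5] / [3] / [7]
  Insert 8 (step 8): P = [1, 2, 7, 8] / [3, 5] / [4] / [6];  Q = [1, 4, 6, 8] / [2, 5] / [3] / [7]
Final shape: (4, 2, 1, 1).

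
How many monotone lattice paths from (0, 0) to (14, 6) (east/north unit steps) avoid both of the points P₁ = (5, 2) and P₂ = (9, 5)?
Number of paths = 16143

Inclusion–exclusion. Total paths: C(20, 14) = 38760. Through P₁: C(7, 5)·C(13, 9) = 15015. Through P₂: C(14, 9)·C(6, 5) = 12012. Since P₁ is strictly southwest of P₂, a monotone path through both must visit P₁ then P₂; paths through both = C(7, 5)·C(7, 4)·C(6, 5) = 4410. Avoid both = 38760 − 15015 − 12012 + 4410 = 16143.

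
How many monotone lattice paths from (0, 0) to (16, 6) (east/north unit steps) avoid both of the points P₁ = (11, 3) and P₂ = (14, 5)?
Number of paths = 30265

Inclusion–exclusion. Total paths: C(22, 16) = 74613. Through P₁: C(14, 11)·C(8, 5) = 20384. Through P₂: C(19, 14)·C(3, 2) = 34884. Since P₁ is strictly southwest of P₂, a monotone path through both must visit P₁ then P₂; paths through both = C(14, 11)·C(5, 3)·C(3, 2) = 10920. Avoid both = 74613 − 20384 − 34884 + 10920 = 30265.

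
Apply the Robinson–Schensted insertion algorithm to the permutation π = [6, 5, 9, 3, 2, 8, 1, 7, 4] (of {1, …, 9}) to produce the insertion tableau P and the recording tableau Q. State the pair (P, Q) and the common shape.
P = [1, 4] / [2, 7] / [3, 8] / [5, 9] / [6];  Q = [1, 3] / [2, 6] / [4, 8] / [5, 9] / [7];  common shape = (2, 2, 2, 2, 1)

Row-insert the values π_1, π_2, … into P one at a time, bumping the leftmost entry strictly greater than the inserted value down to the next row. The recording tableau Q records, in position (i, j), the step at which that cell was added to P.
  Insert 6 (step 1): P = [6];  Q = [1]
  Insert 5 (step 2): P = [5] / [6];  Q = [1] / [2]
  Insert 9 (step 3): P = [5, 9] / [6];  Q = [1, 3] / [2]
  Insert 3 (step 4): P = [3, 9] / [5] / [6];  Q = [1, 3] / [2] / [4]
  Insert 2 (step 5): P = [2, 9] / [3] / [5] / [6];  Q = [1, 3] / [2] / [4] / [5]
  Insert 8 (step 6): P = [2, 8] / [3, 9] / [5] / [6];  Q = [1, 3] / [2, 6] / [4] / [5]
  Insert 1 (step 7): P = [1, 8] / [2, 9] / [3] / [5] / [6];  Q = [1, 3] / [2, 6] / [4] / [5] / [7]
  Insert 7 (step 8): P = [1, 7] / [2, 8] / [3, 9] / [5] / [6];  Q = [1, 3] / [2, 6] / [4, 8] / [5] / [7]
  Insert 4 (step 9): P = [1, 4] / [2, 7] / [3, 8] / [5, 9] / [6];  Q = [1, 3] / [2, 6] / [4, 8] / [5, 9] / [7]
Final shape: (2, 2, 2, 2, 1).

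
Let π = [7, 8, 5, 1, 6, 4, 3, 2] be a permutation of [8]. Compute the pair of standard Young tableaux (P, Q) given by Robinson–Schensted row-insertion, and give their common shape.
P = [1, 2] / [3, 6] / [4, 8] / [5] / [7];  Q = [1, 2] / [3, 5] / [4, 6] / [7] / [8];  common shape = (2, 2, 2, 1, 1)

Row-insert the values π_1, π_2, … into P one at a time, bumping the leftmost entry strictly greater than the inserted value down to the next row. The recording tableau Q records, in position (i, j), the step at which that cell was added to P.
  Insert 7 (step 1): P = [7];  Q = [1]
  Insert 8 (step 2): P = [7, 8];  Q = [1, 2]
  Insert 5 (step 3): P = [5, 8] / [7];  Q = [1, 2] / [3]
  Insert 1 (step 4): P = [1, 8] / [5] / [7];  Q = [1, 2] / [3] / [4]
  Insert 6 (step 5): P = [1, 6] / [5, 8] / [7];  Q = [1, 2] / [3, 5] / [4]
  Insert 4 (step 6): P = [1, 4] / [5, 6] / [7, 8];  Q = [1, 2] / [3, 5] / [4, 6]
  Insert 3 (step 7): P = [1, 3] / [4, 6] / [5, 8] / [7];  Q = [1, 2] / [3, 5] / [4, 6] / [7]
  Insert 2 (step 8): P = [1, 2] / [3, 6] / [4, 8] / [5] / [7];  Q = [1, 2] / [3, 5] / [4, 6] / [7] / [8]
Final shape: (2, 2, 2, 1, 1).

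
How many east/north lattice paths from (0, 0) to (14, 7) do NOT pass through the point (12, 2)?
Number of paths = 114369

Total paths from (0, 0) to (14, 7): C(21, 14) = 116280. Paths through (12, 2): (paths (0, 0) → (12, 2)) × (paths (12, 2) → (14, 7)) = C(14, 12) · C(7, 2) = 91 · 21 = 1911. Avoidance count = 116280 − 1911 = 114369.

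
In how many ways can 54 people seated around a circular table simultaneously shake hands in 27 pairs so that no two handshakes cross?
C_27 = 69533550916004

These noncrossing handshakes are counted by the Catalan number C_n = (1/(n + 1)) · C(2n, n). For n = 27: C_27 = (1/28) · C(54, 27) = 1946939425648112/28 = 69533550916004.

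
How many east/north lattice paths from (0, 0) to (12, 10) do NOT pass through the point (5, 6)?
Number of paths = 494186

Total paths from (0, 0) to (12, 10): C(22, 12) = 646646. Paths through (5, 6): (paths (0, 0) → (5, 6)) × (paths (5, 6) → (12, 10)) = C(11, 5) · C(11, 7) = 462 · 330 = 152460. Avoidance count = 646646 − 152460 = 494186.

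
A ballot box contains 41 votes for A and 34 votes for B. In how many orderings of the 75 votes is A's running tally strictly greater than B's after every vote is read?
Strict-lead orderings = 234452556024031572906

Total orderings of the 75 votes with 41 for A: C(75, 41) = 2511991671686052566850. By the Bertrand ballot formula (Cycle Lemma / reflection principle), the number of orderings in which A is strictly ahead of B throughout is (p − q)/(p + q) · C(p + q, p) = (41 − 34)/(41 + 34) · 2511991671686052566850 = 234452556024031572906.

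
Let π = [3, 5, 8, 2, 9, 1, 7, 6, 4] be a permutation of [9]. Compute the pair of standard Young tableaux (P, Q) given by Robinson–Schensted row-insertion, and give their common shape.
P = [1, 4, 6, 9] / [2, 5] / [3, 7] / [8];  Q = [1, 2, 3, 5] / [4, 7] / [6, 8] / [9];  common shape = (4, 2, 2, 1)

Row-insert the values π_1, π_2, … into P one at a time, bumping the leftmost entry strictly greater than the inserted value down to the next row. The recording tableau Q records, in position (i, j), the step at which that cell was added to P.
  Insert 3 (step 1): P = [3];  Q = [1]
  Insert 5 (step 2): P = [3, 5];  Q = [1, 2]
  Insert 8 (step 3): P = [3, 5, 8];  Q = [1, 2, 3]
  Insert 2 (step 4): P = [2, 5, 8] / [3];  Q = [1, 2, 3] / [4]
  Insert 9 (step 5): P = [2, 5, 8, 9] / [3];  Q = [1, 2, 3, 5] / [4]
  Insert 1 (step 6): P = [1, 5, 8, 9] / [2] / [3];  Q = [1, 2, 3, 5] / [4] / [6]
  Insert 7 (step 7): P = [1, 5, 7, 9] / [2, 8] / [3];  Q = [1, 2, 3, 5] / [4, 7] / [6]
  Insert 6 (step 8): P = [1, 5, 6, 9] / [2, 7] / [3, 8];  Q = [1, 2, 3, 5] / [4, 7] / [6, 8]
  Insert 4 (step 9): P = [1, 4, 6, 9] / [2, 5] / [3, 7] / [8];  Q = [1, 2, 3, 5] / [4, 7] / [6, 8] / [9]
Final shape: (4, 2, 2, 1).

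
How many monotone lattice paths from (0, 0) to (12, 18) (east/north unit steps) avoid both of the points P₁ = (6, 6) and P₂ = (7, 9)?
Number of paths = 53836601

Inclusion–exclusion. Total paths: C(30, 12) = 86493225. Through P₁: C(12, 6)·C(18, 6) = 17153136. Through P₂: C(16, 7)·C(14, 5) = 22902880. Since P₁ is strictly southwest of P₂, a monotone path through both must visit P₁ then P₂; paths through both = C(12, 6)·C(4, 1)·C(14, 5) = 7399392. Avoid both = 86493225 − 17153136 − 22902880 + 7399392 = 53836601.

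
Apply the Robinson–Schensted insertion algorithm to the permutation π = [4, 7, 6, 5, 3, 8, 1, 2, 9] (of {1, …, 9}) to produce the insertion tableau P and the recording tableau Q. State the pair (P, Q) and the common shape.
P = [1, 2, 8, 9] / [3, 5] / [4] / [6] / [7];  Q = [1, 2, 6, 9] / [3, 8] / [4] / [5] / [7];  common shape = (4, 2, 1, 1, 1)

Row-insert the values π_1, π_2, … into P one at a time, bumping the leftmost entry strictly greater than the inserted value down to the next row. The recording tableau Q records, in position (i, j), the step at which that cell was added to P.
  Insert 4 (step 1): P = [4];  Q = [1]
  Insert 7 (step 2): P = [4, 7];  Q = [1, 2]
  Insert 6 (step 3): P = [4, 6] / [7];  Q = [1, 2] / [3]
  Insert 5 (step 4): P = [4, 5] / [6] / [7];  Q = [1, 2] / [3] / [4]
  Insert 3 (step 5): P = [3, 5] / [4] / [6] / [7];  Q = [1, 2] / [3] / [4] / [5]
  Insert 8 (step 6): P = [3, 5, 8] / [4] / [6] / [7];  Q = [1, 2, 6] / [3] / [4] / [5]
  Insert 1 (step 7): P = [1, 5, 8] / [3] / [4] / [6] / [7];  Q = [1, 2, 6] / [3] / [4] / [5] / [7]
  Insert 2 (step 8): P = [1, 2, 8] / [3, 5] / [4] / [6] / [7];  Q = [1, 2, 6] / [3, 8] / [4] / [5] / [7]
  Insert 9 (step 9): P = [1, 2, 8, 9] / [3, 5] / [4] / [6] / [7];  Q = [1, 2, 6, 9] / [3, 8] / [4] / [5] / [7]
Final shape: (4, 2, 1, 1, 1).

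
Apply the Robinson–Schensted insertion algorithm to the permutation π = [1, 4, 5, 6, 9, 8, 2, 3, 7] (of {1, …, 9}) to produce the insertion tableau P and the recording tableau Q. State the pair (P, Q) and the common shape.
P = [1, 2, 3, 6, 7] / [4, 5, 8] / [9];  Q = [1, 2, 3, 4, 5] / [6, 8, 9] / [7];  common shape = (5, 3, 1)

Row-insert the values π_1, π_2, … into P one at a time, bumping the leftmost entry strictly greater than the inserted value down to the next row. The recording tableau Q records, in position (i, j), the step at which that cell was added to P.
  Insert 1 (step 1): P = [1];  Q = [1]
  Insert 4 (step 2): P = [1, 4];  Q = [1, 2]
  Insert 5 (step 3): P = [1, 4, 5];  Q = [1, 2, 3]
  Insert 6 (step 4): P = [1, 4, 5, 6];  Q = [1, 2, 3, 4]
  Insert 9 (step 5): P = [1, 4, 5, 6, 9];  Q = [1, 2, 3, 4, 5]
  Insert 8 (step 6): P = [1, 4, 5, 6, 8] / [9];  Q = [1, 2, 3, 4, 5] / [6]
  Insert 2 (step 7): P = [1, 2, 5, 6, 8] / [4] / [9];  Q = [1, 2, 3, 4, 5] / [6] / [7]
  Insert 3 (step 8): P = [1, 2, 3, 6, 8] / [4, 5] / [9];  Q = [1, 2, 3, 4, 5] / [6, 8] / [7]
  Insert 7 (step 9): P = [1, 2, 3, 6, 7] / [4, 5, 8] / [9];  Q = [1, 2, 3, 4, 5] / [6, 8, 9] / [7]
Final shape: (5, 3, 1).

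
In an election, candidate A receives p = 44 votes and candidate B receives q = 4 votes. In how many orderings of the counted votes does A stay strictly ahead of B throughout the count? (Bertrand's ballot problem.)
Strict-lead orderings = 162150

Total orderings of the 48 votes with 44 for A: C(48, 44) = 194580. By the Bertrand ballot formula (Cycle Lemma / reflection principle), the number of orderings in which A is strictly ahead of B throughout is (p − q)/(p + q) · C(p + q, p) = (44 − 4)/(44 + 4) · 194580 = 162150.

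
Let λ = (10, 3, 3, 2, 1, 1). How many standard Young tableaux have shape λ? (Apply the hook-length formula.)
# SYT of shape (10, 3, 3, 2, 1, 1) = 33256080

Hook-length formula: f^λ = n! / Π hook(c), product over all cells c of the Young diagram. For λ = (10, 3, 3, 2, 1, 1), n = 20 boxes. Hook lengths by row (left-to-right, top-to-bottom): [15, 12, 10, 7, 6, 5, 4, 3, 2, 1]; [7, 4, 2]; [6, 3, 1]; [4, 1]; [2]; [1]. Product of hooks = 73156608000. So f^λ = 20! / 73156608000 = 2432902008176640000 / 73156608000 = 33256080.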